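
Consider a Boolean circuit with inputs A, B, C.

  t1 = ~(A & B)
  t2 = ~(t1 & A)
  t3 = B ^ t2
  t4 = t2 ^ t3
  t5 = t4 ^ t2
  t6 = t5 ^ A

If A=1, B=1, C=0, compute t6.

t1 = ~(1 & 1) = 0
t2 = ~(0 & 1) = 1
t3 = 1 ^ 1 = 0
t4 = 1 ^ 0 = 1
t5 = 1 ^ 1 = 0
t6 = 0 ^ 1 = 1

1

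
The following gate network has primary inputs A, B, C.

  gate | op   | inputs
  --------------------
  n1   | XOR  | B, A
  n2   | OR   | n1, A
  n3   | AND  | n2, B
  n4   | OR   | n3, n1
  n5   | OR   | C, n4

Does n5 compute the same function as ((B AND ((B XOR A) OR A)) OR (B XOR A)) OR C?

Yes

n1 = B XOR A
n2 = n1 OR A = (B XOR A) OR A
n3 = n2 AND B = ((B XOR A) OR A) AND B
n4 = n3 OR n1 = (((B XOR A) OR A) AND B) OR (B XOR A)
n5 = C OR n4 = C OR ((((B XOR A) OR A) AND B) OR (B XOR A))
At A=0, B=0, C=0: circuit gives 0, formula gives 0.
At A=0, B=0, C=1: circuit gives 1, formula gives 1.
Agrees on all 8 inputs.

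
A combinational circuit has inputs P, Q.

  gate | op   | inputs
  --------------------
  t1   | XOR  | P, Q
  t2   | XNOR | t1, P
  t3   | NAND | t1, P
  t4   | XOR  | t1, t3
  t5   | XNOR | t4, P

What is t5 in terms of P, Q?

((P XOR Q) XOR ((P XOR Q) NAND P)) XNOR P

t1 = P XOR Q
t3 = t1 NAND P = (P XOR Q) NAND P
t4 = t1 XOR t3 = (P XOR Q) XOR ((P XOR Q) NAND P)
t5 = t4 XNOR P = ((P XOR Q) XOR ((P XOR Q) NAND P)) XNOR P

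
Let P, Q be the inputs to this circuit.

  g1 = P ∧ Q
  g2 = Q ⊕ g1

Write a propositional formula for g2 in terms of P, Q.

Q ⊕ (P ∧ Q)

g1 = P ∧ Q
g2 = Q ⊕ g1 = Q ⊕ (P ∧ Q)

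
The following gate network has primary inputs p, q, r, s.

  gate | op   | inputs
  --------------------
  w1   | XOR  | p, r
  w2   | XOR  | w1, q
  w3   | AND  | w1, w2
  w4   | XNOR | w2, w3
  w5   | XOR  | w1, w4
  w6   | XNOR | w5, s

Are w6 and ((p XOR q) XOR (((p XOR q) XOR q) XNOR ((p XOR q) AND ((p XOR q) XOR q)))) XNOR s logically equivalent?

No

w1 = p XOR r
w2 = w1 XOR q = (p XOR r) XOR q
w3 = w1 AND w2 = (p XOR r) AND ((p XOR r) XOR q)
w4 = w2 XNOR w3 = ((p XOR r) XOR q) XNOR ((p XOR r) AND ((p XOR r) XOR q))
w5 = w1 XOR w4 = (p XOR r) XOR (((p XOR r) XOR q) XNOR ((p XOR r) AND ((p XOR r) XOR q)))
w6 = w5 XNOR s = ((p XOR r) XOR (((p XOR r) XOR q) XNOR ((p XOR r) AND ((p XOR r) XOR q)))) XNOR s
At p=0, q=0, r=1, s=0: circuit gives 1, formula gives 0.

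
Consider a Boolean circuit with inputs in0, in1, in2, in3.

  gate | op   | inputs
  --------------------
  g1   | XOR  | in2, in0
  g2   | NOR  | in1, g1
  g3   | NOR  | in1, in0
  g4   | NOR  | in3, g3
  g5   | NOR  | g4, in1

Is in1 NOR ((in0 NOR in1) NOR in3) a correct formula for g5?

Yes

g3 = in1 NOR in0
g4 = in3 NOR g3 = in3 NOR (in1 NOR in0)
g5 = g4 NOR in1 = (in3 NOR (in1 NOR in0)) NOR in1
At in0=0, in1=1, in2=0, in3=0: circuit gives 0, formula gives 0.
At in0=0, in1=0, in2=0, in3=0: circuit gives 1, formula gives 1.
Agrees on all 16 inputs.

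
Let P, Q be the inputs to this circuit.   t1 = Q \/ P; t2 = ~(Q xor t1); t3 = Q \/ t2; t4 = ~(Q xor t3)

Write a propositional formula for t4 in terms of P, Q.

t1 = Q \/ P
t2 = ~(Q xor t1) = ~(Q xor (Q \/ P))
t3 = Q \/ t2 = Q \/ (~(Q xor (Q \/ P)))
t4 = ~(Q xor t3) = ~(Q xor (Q \/ (~(Q xor (Q \/ P)))))

~(Q xor (Q \/ (~(Q xor (Q \/ P)))))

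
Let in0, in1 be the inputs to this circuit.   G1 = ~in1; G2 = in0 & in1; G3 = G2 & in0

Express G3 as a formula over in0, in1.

(in0 & in1) & in0

G2 = in0 & in1
G3 = G2 & in0 = (in0 & in1) & in0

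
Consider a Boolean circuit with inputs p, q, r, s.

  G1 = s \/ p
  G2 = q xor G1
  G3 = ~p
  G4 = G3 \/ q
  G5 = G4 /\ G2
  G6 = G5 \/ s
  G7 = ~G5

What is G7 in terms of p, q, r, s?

~((~p \/ q) /\ (q xor (s \/ p)))

G1 = s \/ p
G2 = q xor G1 = q xor (s \/ p)
G3 = ~p
G4 = G3 \/ q = ~p \/ q
G5 = G4 /\ G2 = (~p \/ q) /\ (q xor (s \/ p))
G7 = ~G5 = ~((~p \/ q) /\ (q xor (s \/ p)))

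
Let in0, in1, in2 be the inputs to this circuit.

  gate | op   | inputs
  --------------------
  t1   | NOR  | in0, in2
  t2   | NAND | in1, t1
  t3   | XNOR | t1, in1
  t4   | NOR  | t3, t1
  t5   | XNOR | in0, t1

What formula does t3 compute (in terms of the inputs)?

t1 = in0 NOR in2
t3 = t1 XNOR in1 = (in0 NOR in2) XNOR in1

(in0 NOR in2) XNOR in1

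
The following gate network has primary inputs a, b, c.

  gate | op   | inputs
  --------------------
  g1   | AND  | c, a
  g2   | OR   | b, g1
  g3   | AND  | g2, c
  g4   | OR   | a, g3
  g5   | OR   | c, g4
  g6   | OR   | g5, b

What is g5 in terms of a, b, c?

c OR (a OR ((b OR (c AND a)) AND c))

g1 = c AND a
g2 = b OR g1 = b OR (c AND a)
g3 = g2 AND c = (b OR (c AND a)) AND c
g4 = a OR g3 = a OR ((b OR (c AND a)) AND c)
g5 = c OR g4 = c OR (a OR ((b OR (c AND a)) AND c))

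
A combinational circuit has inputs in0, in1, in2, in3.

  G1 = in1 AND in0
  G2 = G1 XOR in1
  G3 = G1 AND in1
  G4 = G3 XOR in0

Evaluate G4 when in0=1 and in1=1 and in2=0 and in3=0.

0

G1 = 1 AND 1 = 1
G3 = 1 AND 1 = 1
G4 = 1 XOR 1 = 0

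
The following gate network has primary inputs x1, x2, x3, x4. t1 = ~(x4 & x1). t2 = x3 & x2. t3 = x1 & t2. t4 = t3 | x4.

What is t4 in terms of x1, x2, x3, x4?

t2 = x3 & x2
t3 = x1 & t2 = x1 & (x3 & x2)
t4 = t3 | x4 = (x1 & (x3 & x2)) | x4

(x1 & (x3 & x2)) | x4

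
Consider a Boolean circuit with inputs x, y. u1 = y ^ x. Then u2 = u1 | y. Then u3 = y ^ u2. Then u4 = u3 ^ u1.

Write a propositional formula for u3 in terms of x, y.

y ^ ((y ^ x) | y)

u1 = y ^ x
u2 = u1 | y = (y ^ x) | y
u3 = y ^ u2 = y ^ ((y ^ x) | y)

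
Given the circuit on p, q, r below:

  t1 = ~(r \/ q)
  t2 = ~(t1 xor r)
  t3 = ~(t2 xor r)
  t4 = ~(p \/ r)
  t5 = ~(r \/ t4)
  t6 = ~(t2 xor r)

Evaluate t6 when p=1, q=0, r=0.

1

t1 = ~(0 \/ 0) = 1
t2 = ~(1 xor 0) = 0
t6 = ~(0 xor 0) = 1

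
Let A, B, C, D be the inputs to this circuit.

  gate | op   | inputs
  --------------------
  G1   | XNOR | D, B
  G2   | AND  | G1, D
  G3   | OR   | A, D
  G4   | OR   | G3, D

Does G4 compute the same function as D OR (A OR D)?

Yes

G3 = A OR D
G4 = G3 OR D = (A OR D) OR D
At A=0, B=0, C=0, D=0: circuit gives 0, formula gives 0.
At A=0, B=0, C=0, D=1: circuit gives 1, formula gives 1.
Agrees on all 16 inputs.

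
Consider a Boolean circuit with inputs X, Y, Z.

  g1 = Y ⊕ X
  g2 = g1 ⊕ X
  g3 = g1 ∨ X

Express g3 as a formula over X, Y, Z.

g1 = Y ⊕ X
g3 = g1 ∨ X = (Y ⊕ X) ∨ X

(Y ⊕ X) ∨ X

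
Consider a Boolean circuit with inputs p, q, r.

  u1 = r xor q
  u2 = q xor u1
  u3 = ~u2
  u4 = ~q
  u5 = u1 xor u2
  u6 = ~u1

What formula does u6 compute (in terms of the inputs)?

~(r xor q)

u1 = r xor q
u6 = ~u1 = ~(r xor q)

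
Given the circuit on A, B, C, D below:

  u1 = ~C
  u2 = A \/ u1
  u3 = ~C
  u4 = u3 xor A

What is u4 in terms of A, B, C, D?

u3 = ~C
u4 = u3 xor A = ~C xor A

~C xor A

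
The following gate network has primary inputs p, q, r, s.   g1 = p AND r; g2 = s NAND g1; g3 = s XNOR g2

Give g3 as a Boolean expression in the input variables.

s XNOR (s NAND (p AND r))

g1 = p AND r
g2 = s NAND g1 = s NAND (p AND r)
g3 = s XNOR g2 = s XNOR (s NAND (p AND r))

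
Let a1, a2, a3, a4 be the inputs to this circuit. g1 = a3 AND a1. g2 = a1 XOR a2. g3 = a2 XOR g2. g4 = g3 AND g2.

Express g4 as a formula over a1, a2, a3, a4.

(a2 XOR (a1 XOR a2)) AND (a1 XOR a2)

g2 = a1 XOR a2
g3 = a2 XOR g2 = a2 XOR (a1 XOR a2)
g4 = g3 AND g2 = (a2 XOR (a1 XOR a2)) AND (a1 XOR a2)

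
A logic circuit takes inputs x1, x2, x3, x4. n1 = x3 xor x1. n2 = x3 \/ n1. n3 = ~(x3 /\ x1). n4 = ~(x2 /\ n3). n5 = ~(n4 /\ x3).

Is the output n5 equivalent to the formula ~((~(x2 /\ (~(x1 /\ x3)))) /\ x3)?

Yes

n3 = ~(x3 /\ x1)
n4 = ~(x2 /\ n3) = ~(x2 /\ (~(x3 /\ x1)))
n5 = ~(n4 /\ x3) = ~((~(x2 /\ (~(x3 /\ x1)))) /\ x3)
At x1=0, x2=0, x3=1, x4=0: circuit gives 0, formula gives 0.
At x1=0, x2=0, x3=0, x4=0: circuit gives 1, formula gives 1.
Agrees on all 16 inputs.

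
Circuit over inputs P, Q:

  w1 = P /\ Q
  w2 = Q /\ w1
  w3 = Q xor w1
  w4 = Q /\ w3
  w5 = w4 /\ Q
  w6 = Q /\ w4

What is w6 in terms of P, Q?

Q /\ (Q /\ (Q xor (P /\ Q)))

w1 = P /\ Q
w3 = Q xor w1 = Q xor (P /\ Q)
w4 = Q /\ w3 = Q /\ (Q xor (P /\ Q))
w6 = Q /\ w4 = Q /\ (Q /\ (Q xor (P /\ Q)))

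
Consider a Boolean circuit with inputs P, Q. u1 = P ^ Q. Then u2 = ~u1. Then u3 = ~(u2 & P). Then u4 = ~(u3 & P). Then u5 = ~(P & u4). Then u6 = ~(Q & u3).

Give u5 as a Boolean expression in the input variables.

u1 = P ^ Q
u2 = ~u1 = ~(P ^ Q)
u3 = ~(u2 & P) = ~(~(P ^ Q) & P)
u4 = ~(u3 & P) = ~((~(~(P ^ Q) & P)) & P)
u5 = ~(P & u4) = ~(P & (~((~(~(P ^ Q) & P)) & P)))

~(P & (~((~(~(P ^ Q) & P)) & P)))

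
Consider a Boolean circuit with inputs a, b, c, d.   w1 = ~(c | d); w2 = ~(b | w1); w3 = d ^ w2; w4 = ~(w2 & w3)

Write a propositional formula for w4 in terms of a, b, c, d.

w1 = ~(c | d)
w2 = ~(b | w1) = ~(b | (~(c | d)))
w3 = d ^ w2 = d ^ (~(b | (~(c | d))))
w4 = ~(w2 & w3) = ~((~(b | (~(c | d)))) & (d ^ (~(b | (~(c | d))))))

~((~(b | (~(c | d)))) & (d ^ (~(b | (~(c | d))))))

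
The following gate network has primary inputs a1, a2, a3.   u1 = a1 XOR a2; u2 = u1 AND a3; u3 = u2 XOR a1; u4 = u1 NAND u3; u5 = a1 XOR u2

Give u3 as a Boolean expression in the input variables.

((a1 XOR a2) AND a3) XOR a1

u1 = a1 XOR a2
u2 = u1 AND a3 = (a1 XOR a2) AND a3
u3 = u2 XOR a1 = ((a1 XOR a2) AND a3) XOR a1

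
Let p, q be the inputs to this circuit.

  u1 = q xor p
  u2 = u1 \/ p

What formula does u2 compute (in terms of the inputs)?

(q xor p) \/ p

u1 = q xor p
u2 = u1 \/ p = (q xor p) \/ p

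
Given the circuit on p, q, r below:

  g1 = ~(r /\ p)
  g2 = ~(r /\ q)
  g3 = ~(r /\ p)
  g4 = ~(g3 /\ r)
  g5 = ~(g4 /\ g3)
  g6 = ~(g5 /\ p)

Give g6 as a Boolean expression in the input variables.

g3 = ~(r /\ p)
g4 = ~(g3 /\ r) = ~((~(r /\ p)) /\ r)
g5 = ~(g4 /\ g3) = ~((~((~(r /\ p)) /\ r)) /\ (~(r /\ p)))
g6 = ~(g5 /\ p) = ~((~((~((~(r /\ p)) /\ r)) /\ (~(r /\ p)))) /\ p)

~((~((~((~(r /\ p)) /\ r)) /\ (~(r /\ p)))) /\ p)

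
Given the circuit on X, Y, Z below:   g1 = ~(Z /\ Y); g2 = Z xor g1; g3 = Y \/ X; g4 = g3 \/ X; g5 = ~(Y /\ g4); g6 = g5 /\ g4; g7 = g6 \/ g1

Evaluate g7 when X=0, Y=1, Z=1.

0

g1 = ~(1 /\ 1) = 0
g3 = 1 \/ 0 = 1
g4 = 1 \/ 0 = 1
g5 = ~(1 /\ 1) = 0
g6 = 0 /\ 1 = 0
g7 = 0 \/ 0 = 0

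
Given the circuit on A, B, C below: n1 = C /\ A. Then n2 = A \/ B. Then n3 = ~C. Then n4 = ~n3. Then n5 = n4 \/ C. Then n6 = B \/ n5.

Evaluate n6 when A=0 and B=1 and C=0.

n3 = ~0 = 1
n4 = ~1 = 0
n5 = 0 \/ 0 = 0
n6 = 1 \/ 0 = 1

1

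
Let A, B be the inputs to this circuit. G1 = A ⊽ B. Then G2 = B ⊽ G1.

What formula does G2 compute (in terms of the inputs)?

G1 = A ⊽ B
G2 = B ⊽ G1 = B ⊽ (A ⊽ B)

B ⊽ (A ⊽ B)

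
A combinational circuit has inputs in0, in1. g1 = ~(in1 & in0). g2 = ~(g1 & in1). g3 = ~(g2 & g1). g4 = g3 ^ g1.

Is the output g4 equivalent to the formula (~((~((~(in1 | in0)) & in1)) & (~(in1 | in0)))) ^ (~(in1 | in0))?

g1 = ~(in1 & in0)
g2 = ~(g1 & in1) = ~((~(in1 & in0)) & in1)
g3 = ~(g2 & g1) = ~((~((~(in1 & in0)) & in1)) & (~(in1 & in0)))
g4 = g3 ^ g1 = (~((~((~(in1 & in0)) & in1)) & (~(in1 & in0)))) ^ (~(in1 & in0))
At in0=0, in1=1: circuit gives 0, formula gives 1.

No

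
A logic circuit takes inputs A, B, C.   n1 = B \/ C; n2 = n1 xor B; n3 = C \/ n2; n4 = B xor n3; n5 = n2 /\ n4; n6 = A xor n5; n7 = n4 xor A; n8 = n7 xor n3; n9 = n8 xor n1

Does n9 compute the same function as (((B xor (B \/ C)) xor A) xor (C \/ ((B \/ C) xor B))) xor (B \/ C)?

n1 = B \/ C
n2 = n1 xor B = (B \/ C) xor B
n3 = C \/ n2 = C \/ ((B \/ C) xor B)
n4 = B xor n3 = B xor (C \/ ((B \/ C) xor B))
n7 = n4 xor A = (B xor (C \/ ((B \/ C) xor B))) xor A
n8 = n7 xor n3 = ((B xor (C \/ ((B \/ C) xor B))) xor A) xor (C \/ ((B \/ C) xor B))
n9 = n8 xor n1 = (((B xor (C \/ ((B \/ C) xor B))) xor A) xor (C \/ ((B \/ C) xor B))) xor (B \/ C)
At A=0, B=1, C=0: circuit gives 0, formula gives 1.

No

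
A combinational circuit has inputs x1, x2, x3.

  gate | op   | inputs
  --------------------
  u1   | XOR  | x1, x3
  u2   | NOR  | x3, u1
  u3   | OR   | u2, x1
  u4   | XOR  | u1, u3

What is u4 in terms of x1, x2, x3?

(x1 XOR x3) XOR ((x3 NOR (x1 XOR x3)) OR x1)

u1 = x1 XOR x3
u2 = x3 NOR u1 = x3 NOR (x1 XOR x3)
u3 = u2 OR x1 = (x3 NOR (x1 XOR x3)) OR x1
u4 = u1 XOR u3 = (x1 XOR x3) XOR ((x3 NOR (x1 XOR x3)) OR x1)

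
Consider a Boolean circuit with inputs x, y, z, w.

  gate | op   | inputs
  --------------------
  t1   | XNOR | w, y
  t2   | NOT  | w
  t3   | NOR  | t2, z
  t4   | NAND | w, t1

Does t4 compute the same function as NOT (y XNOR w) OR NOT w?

t1 = w XNOR y
t4 = w NAND t1 = w NAND (w XNOR y)
At x=0, y=1, z=0, w=1: circuit gives 0, formula gives 0.
At x=0, y=0, z=0, w=0: circuit gives 1, formula gives 1.
Agrees on all 16 inputs.

Yes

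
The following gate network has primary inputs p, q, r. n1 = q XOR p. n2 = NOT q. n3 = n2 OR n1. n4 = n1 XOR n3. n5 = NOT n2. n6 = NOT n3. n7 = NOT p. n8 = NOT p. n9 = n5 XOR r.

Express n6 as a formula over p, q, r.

NOT (NOT q OR (q XOR p))

n1 = q XOR p
n2 = NOT q
n3 = n2 OR n1 = NOT q OR (q XOR p)
n6 = NOT n3 = NOT (NOT q OR (q XOR p))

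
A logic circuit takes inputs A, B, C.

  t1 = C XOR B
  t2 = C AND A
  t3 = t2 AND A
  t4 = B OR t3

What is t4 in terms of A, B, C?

B OR ((C AND A) AND A)

t2 = C AND A
t3 = t2 AND A = (C AND A) AND A
t4 = B OR t3 = B OR ((C AND A) AND A)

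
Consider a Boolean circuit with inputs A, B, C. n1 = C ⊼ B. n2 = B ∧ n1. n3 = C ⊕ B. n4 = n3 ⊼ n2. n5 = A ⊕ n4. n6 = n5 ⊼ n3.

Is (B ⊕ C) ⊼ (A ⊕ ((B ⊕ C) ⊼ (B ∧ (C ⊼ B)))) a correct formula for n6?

n1 = C ⊼ B
n2 = B ∧ n1 = B ∧ (C ⊼ B)
n3 = C ⊕ B
n4 = n3 ⊼ n2 = (C ⊕ B) ⊼ (B ∧ (C ⊼ B))
n5 = A ⊕ n4 = A ⊕ ((C ⊕ B) ⊼ (B ∧ (C ⊼ B)))
n6 = n5 ⊼ n3 = (A ⊕ ((C ⊕ B) ⊼ (B ∧ (C ⊼ B)))) ⊼ (C ⊕ B)
At A=0, B=0, C=1: circuit gives 0, formula gives 0.
At A=0, B=0, C=0: circuit gives 1, formula gives 1.
Agrees on all 8 inputs.

Yes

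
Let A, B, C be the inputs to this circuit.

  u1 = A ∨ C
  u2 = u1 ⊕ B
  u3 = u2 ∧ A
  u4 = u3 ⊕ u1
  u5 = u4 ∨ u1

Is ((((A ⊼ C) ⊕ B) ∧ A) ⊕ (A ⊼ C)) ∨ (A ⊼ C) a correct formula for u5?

No

u1 = A ∨ C
u2 = u1 ⊕ B = (A ∨ C) ⊕ B
u3 = u2 ∧ A = ((A ∨ C) ⊕ B) ∧ A
u4 = u3 ⊕ u1 = (((A ∨ C) ⊕ B) ∧ A) ⊕ (A ∨ C)
u5 = u4 ∨ u1 = ((((A ∨ C) ⊕ B) ∧ A) ⊕ (A ∨ C)) ∨ (A ∨ C)
At A=0, B=0, C=0: circuit gives 0, formula gives 1.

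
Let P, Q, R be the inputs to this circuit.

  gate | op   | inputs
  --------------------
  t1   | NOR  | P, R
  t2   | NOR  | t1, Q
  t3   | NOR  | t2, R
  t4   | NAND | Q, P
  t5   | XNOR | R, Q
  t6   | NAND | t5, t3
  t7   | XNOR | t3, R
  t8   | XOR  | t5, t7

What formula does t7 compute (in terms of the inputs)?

(((P NOR R) NOR Q) NOR R) XNOR R

t1 = P NOR R
t2 = t1 NOR Q = (P NOR R) NOR Q
t3 = t2 NOR R = ((P NOR R) NOR Q) NOR R
t7 = t3 XNOR R = (((P NOR R) NOR Q) NOR R) XNOR R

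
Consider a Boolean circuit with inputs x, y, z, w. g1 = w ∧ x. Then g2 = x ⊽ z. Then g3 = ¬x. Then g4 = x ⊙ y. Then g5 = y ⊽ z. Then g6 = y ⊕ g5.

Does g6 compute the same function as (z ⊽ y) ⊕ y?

Yes

g5 = y ⊽ z
g6 = y ⊕ g5 = y ⊕ (y ⊽ z)
At x=0, y=0, z=1, w=0: circuit gives 0, formula gives 0.
At x=0, y=0, z=0, w=0: circuit gives 1, formula gives 1.
Agrees on all 16 inputs.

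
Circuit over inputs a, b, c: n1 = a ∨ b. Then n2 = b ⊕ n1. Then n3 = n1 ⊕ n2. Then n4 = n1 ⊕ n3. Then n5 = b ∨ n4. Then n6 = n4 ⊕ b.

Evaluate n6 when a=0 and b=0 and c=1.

0

n1 = 0 ∨ 0 = 0
n2 = 0 ⊕ 0 = 0
n3 = 0 ⊕ 0 = 0
n4 = 0 ⊕ 0 = 0
n6 = 0 ⊕ 0 = 0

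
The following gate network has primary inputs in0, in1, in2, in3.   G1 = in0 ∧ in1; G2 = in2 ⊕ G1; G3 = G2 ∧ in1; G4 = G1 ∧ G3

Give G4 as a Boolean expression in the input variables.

(in0 ∧ in1) ∧ ((in2 ⊕ (in0 ∧ in1)) ∧ in1)

G1 = in0 ∧ in1
G2 = in2 ⊕ G1 = in2 ⊕ (in0 ∧ in1)
G3 = G2 ∧ in1 = (in2 ⊕ (in0 ∧ in1)) ∧ in1
G4 = G1 ∧ G3 = (in0 ∧ in1) ∧ ((in2 ⊕ (in0 ∧ in1)) ∧ in1)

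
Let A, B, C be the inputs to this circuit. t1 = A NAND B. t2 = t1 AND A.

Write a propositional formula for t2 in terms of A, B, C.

t1 = A NAND B
t2 = t1 AND A = (A NAND B) AND A

(A NAND B) AND A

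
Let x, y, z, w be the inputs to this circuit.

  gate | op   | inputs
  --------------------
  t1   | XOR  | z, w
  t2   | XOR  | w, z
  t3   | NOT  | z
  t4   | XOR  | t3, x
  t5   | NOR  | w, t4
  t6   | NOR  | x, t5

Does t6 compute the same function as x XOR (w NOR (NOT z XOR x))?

t3 = NOT z
t4 = t3 XOR x = NOT z XOR x
t5 = w NOR t4 = w NOR (NOT z XOR x)
t6 = x NOR t5 = x NOR (w NOR (NOT z XOR x))
At x=0, y=0, z=0, w=0: circuit gives 1, formula gives 0.

No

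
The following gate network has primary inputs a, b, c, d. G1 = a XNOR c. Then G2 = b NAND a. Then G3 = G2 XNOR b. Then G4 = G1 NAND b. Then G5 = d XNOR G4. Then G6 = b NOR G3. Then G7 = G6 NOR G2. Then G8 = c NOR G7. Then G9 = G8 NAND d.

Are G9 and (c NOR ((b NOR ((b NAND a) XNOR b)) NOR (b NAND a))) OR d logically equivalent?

G2 = b NAND a
G3 = G2 XNOR b = (b NAND a) XNOR b
G6 = b NOR G3 = b NOR ((b NAND a) XNOR b)
G7 = G6 NOR G2 = (b NOR ((b NAND a) XNOR b)) NOR (b NAND a)
G8 = c NOR G7 = c NOR ((b NOR ((b NAND a) XNOR b)) NOR (b NAND a))
G9 = G8 NAND d = (c NOR ((b NOR ((b NAND a) XNOR b)) NOR (b NAND a))) NAND d
At a=0, b=0, c=0, d=1: circuit gives 0, formula gives 1.

No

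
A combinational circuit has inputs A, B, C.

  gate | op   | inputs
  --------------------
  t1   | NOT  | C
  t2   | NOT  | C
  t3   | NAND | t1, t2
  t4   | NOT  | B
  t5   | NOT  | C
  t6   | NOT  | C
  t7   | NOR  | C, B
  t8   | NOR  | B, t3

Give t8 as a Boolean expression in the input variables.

B NOR (NOT C NAND NOT C)

t1 = NOT C
t2 = NOT C
t3 = t1 NAND t2 = NOT C NAND NOT C
t8 = B NOR t3 = B NOR (NOT C NAND NOT C)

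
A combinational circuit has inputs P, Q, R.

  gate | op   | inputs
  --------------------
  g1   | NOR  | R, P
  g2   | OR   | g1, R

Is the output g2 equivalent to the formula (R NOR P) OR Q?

No

g1 = R NOR P
g2 = g1 OR R = (R NOR P) OR R
At P=0, Q=0, R=1: circuit gives 1, formula gives 0.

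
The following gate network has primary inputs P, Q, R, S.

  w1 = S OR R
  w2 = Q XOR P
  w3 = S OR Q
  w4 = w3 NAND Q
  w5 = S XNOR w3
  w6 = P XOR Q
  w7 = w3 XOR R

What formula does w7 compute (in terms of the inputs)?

w3 = S OR Q
w7 = w3 XOR R = (S OR Q) XOR R

(S OR Q) XOR R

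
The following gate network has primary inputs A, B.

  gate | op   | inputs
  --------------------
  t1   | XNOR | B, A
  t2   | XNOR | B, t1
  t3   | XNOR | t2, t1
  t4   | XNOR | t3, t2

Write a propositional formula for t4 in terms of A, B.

t1 = B XNOR A
t2 = B XNOR t1 = B XNOR (B XNOR A)
t3 = t2 XNOR t1 = (B XNOR (B XNOR A)) XNOR (B XNOR A)
t4 = t3 XNOR t2 = ((B XNOR (B XNOR A)) XNOR (B XNOR A)) XNOR (B XNOR (B XNOR A))

((B XNOR (B XNOR A)) XNOR (B XNOR A)) XNOR (B XNOR (B XNOR A))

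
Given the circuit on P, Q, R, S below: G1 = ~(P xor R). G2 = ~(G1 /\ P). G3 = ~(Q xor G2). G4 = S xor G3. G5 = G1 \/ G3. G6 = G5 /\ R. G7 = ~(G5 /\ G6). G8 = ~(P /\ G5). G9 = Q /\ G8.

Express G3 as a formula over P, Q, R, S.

G1 = ~(P xor R)
G2 = ~(G1 /\ P) = ~((~(P xor R)) /\ P)
G3 = ~(Q xor G2) = ~(Q xor (~((~(P xor R)) /\ P)))

~(Q xor (~((~(P xor R)) /\ P)))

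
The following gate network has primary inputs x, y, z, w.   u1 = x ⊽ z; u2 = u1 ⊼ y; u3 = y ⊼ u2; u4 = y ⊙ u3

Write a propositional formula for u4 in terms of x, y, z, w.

u1 = x ⊽ z
u2 = u1 ⊼ y = (x ⊽ z) ⊼ y
u3 = y ⊼ u2 = y ⊼ ((x ⊽ z) ⊼ y)
u4 = y ⊙ u3 = y ⊙ (y ⊼ ((x ⊽ z) ⊼ y))

y ⊙ (y ⊼ ((x ⊽ z) ⊼ y))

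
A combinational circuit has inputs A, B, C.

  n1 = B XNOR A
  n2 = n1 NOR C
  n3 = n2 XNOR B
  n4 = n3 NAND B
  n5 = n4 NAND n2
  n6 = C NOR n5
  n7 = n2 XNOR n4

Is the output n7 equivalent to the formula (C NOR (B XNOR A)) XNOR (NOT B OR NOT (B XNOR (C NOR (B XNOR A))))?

Yes

n1 = B XNOR A
n2 = n1 NOR C = (B XNOR A) NOR C
n3 = n2 XNOR B = ((B XNOR A) NOR C) XNOR B
n4 = n3 NAND B = (((B XNOR A) NOR C) XNOR B) NAND B
n7 = n2 XNOR n4 = ((B XNOR A) NOR C) XNOR ((((B XNOR A) NOR C) XNOR B) NAND B)
At A=0, B=0, C=0: circuit gives 0, formula gives 0.
At A=1, B=0, C=0: circuit gives 1, formula gives 1.
Agrees on all 8 inputs.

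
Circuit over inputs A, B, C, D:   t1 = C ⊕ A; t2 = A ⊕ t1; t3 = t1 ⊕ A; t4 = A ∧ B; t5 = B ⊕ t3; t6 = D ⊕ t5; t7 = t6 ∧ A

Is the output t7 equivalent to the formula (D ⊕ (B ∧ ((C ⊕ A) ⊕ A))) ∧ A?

No

t1 = C ⊕ A
t3 = t1 ⊕ A = (C ⊕ A) ⊕ A
t5 = B ⊕ t3 = B ⊕ ((C ⊕ A) ⊕ A)
t6 = D ⊕ t5 = D ⊕ (B ⊕ ((C ⊕ A) ⊕ A))
t7 = t6 ∧ A = (D ⊕ (B ⊕ ((C ⊕ A) ⊕ A))) ∧ A
At A=1, B=0, C=1, D=0: circuit gives 1, formula gives 0.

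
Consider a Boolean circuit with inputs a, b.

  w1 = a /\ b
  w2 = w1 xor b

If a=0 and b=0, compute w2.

w1 = 0 /\ 0 = 0
w2 = 0 xor 0 = 0

0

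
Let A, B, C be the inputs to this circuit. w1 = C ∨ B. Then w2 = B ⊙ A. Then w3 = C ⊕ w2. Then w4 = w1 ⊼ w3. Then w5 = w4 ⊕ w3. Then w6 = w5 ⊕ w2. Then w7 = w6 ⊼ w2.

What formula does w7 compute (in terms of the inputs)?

((((C ∨ B) ⊼ (C ⊕ (B ⊙ A))) ⊕ (C ⊕ (B ⊙ A))) ⊕ (B ⊙ A)) ⊼ (B ⊙ A)

w1 = C ∨ B
w2 = B ⊙ A
w3 = C ⊕ w2 = C ⊕ (B ⊙ A)
w4 = w1 ⊼ w3 = (C ∨ B) ⊼ (C ⊕ (B ⊙ A))
w5 = w4 ⊕ w3 = ((C ∨ B) ⊼ (C ⊕ (B ⊙ A))) ⊕ (C ⊕ (B ⊙ A))
w6 = w5 ⊕ w2 = (((C ∨ B) ⊼ (C ⊕ (B ⊙ A))) ⊕ (C ⊕ (B ⊙ A))) ⊕ (B ⊙ A)
w7 = w6 ⊼ w2 = ((((C ∨ B) ⊼ (C ⊕ (B ⊙ A))) ⊕ (C ⊕ (B ⊙ A))) ⊕ (B ⊙ A)) ⊼ (B ⊙ A)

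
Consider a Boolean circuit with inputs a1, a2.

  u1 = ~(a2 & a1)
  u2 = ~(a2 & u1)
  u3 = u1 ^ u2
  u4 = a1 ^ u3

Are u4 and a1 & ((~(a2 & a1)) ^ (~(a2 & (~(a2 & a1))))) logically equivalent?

No

u1 = ~(a2 & a1)
u2 = ~(a2 & u1) = ~(a2 & (~(a2 & a1)))
u3 = u1 ^ u2 = (~(a2 & a1)) ^ (~(a2 & (~(a2 & a1))))
u4 = a1 ^ u3 = a1 ^ ((~(a2 & a1)) ^ (~(a2 & (~(a2 & a1)))))
At a1=0, a2=1: circuit gives 1, formula gives 0.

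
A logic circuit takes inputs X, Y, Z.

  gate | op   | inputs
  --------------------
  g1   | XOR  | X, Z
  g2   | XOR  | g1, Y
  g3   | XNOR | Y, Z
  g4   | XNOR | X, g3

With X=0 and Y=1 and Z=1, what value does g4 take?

0

g3 = 1 XNOR 1 = 1
g4 = 0 XNOR 1 = 0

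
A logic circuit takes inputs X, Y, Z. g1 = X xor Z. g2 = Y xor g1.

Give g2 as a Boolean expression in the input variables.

g1 = X xor Z
g2 = Y xor g1 = Y xor (X xor Z)

Y xor (X xor Z)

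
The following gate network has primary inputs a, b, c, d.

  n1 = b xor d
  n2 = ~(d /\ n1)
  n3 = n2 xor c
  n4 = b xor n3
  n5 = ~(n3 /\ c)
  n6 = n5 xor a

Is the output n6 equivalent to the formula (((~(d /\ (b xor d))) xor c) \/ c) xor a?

n1 = b xor d
n2 = ~(d /\ n1) = ~(d /\ (b xor d))
n3 = n2 xor c = (~(d /\ (b xor d))) xor c
n5 = ~(n3 /\ c) = ~(((~(d /\ (b xor d))) xor c) /\ c)
n6 = n5 xor a = (~(((~(d /\ (b xor d))) xor c) /\ c)) xor a
At a=0, b=0, c=0, d=1: circuit gives 1, formula gives 0.

No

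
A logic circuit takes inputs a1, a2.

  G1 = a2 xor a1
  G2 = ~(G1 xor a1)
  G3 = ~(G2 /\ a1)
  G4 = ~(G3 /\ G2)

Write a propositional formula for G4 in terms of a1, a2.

G1 = a2 xor a1
G2 = ~(G1 xor a1) = ~((a2 xor a1) xor a1)
G3 = ~(G2 /\ a1) = ~((~((a2 xor a1) xor a1)) /\ a1)
G4 = ~(G3 /\ G2) = ~((~((~((a2 xor a1) xor a1)) /\ a1)) /\ (~((a2 xor a1) xor a1)))

~((~((~((a2 xor a1) xor a1)) /\ a1)) /\ (~((a2 xor a1) xor a1)))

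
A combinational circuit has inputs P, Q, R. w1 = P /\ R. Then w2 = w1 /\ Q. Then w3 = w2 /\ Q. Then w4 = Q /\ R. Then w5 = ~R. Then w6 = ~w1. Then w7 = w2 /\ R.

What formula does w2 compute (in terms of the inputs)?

w1 = P /\ R
w2 = w1 /\ Q = (P /\ R) /\ Q

(P /\ R) /\ Q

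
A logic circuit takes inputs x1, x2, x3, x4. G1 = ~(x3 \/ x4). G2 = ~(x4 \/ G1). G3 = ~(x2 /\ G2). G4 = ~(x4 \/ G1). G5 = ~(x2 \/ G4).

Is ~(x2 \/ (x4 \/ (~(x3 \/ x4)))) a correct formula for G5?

G1 = ~(x3 \/ x4)
G4 = ~(x4 \/ G1) = ~(x4 \/ (~(x3 \/ x4)))
G5 = ~(x2 \/ G4) = ~(x2 \/ (~(x4 \/ (~(x3 \/ x4)))))
At x1=0, x2=0, x3=0, x4=0: circuit gives 1, formula gives 0.

No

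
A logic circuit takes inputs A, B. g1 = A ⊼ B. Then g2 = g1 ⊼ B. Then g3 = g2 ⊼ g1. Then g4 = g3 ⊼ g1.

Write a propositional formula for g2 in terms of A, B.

g1 = A ⊼ B
g2 = g1 ⊼ B = (A ⊼ B) ⊼ B

(A ⊼ B) ⊼ B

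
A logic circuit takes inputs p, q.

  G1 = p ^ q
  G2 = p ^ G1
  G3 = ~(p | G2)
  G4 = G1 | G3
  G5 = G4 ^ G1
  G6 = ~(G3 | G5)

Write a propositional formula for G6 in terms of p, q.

~((~(p | (p ^ (p ^ q)))) | (((p ^ q) | (~(p | (p ^ (p ^ q))))) ^ (p ^ q)))

G1 = p ^ q
G2 = p ^ G1 = p ^ (p ^ q)
G3 = ~(p | G2) = ~(p | (p ^ (p ^ q)))
G4 = G1 | G3 = (p ^ q) | (~(p | (p ^ (p ^ q))))
G5 = G4 ^ G1 = ((p ^ q) | (~(p | (p ^ (p ^ q))))) ^ (p ^ q)
G6 = ~(G3 | G5) = ~((~(p | (p ^ (p ^ q)))) | (((p ^ q) | (~(p | (p ^ (p ^ q))))) ^ (p ^ q)))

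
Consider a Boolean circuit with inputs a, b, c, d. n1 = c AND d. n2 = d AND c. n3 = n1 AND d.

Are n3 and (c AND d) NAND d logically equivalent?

n1 = c AND d
n3 = n1 AND d = (c AND d) AND d
At a=0, b=0, c=0, d=0: circuit gives 0, formula gives 1.

No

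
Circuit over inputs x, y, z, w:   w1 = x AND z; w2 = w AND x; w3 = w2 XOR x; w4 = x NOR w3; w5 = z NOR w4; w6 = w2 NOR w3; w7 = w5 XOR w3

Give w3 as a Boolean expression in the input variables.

(w AND x) XOR x

w2 = w AND x
w3 = w2 XOR x = (w AND x) XOR x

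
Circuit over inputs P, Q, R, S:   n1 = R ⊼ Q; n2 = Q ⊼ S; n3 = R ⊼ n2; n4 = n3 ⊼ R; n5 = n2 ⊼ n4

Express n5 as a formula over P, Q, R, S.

(Q ⊼ S) ⊼ ((R ⊼ (Q ⊼ S)) ⊼ R)

n2 = Q ⊼ S
n3 = R ⊼ n2 = R ⊼ (Q ⊼ S)
n4 = n3 ⊼ R = (R ⊼ (Q ⊼ S)) ⊼ R
n5 = n2 ⊼ n4 = (Q ⊼ S) ⊼ ((R ⊼ (Q ⊼ S)) ⊼ R)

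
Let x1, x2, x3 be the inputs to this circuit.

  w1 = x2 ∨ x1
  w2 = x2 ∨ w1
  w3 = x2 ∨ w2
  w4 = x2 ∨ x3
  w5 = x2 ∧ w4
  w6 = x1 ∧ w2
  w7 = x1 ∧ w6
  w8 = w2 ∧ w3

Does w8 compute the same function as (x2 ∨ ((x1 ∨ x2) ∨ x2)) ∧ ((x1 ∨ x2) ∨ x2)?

w1 = x2 ∨ x1
w2 = x2 ∨ w1 = x2 ∨ (x2 ∨ x1)
w3 = x2 ∨ w2 = x2 ∨ (x2 ∨ (x2 ∨ x1))
w8 = w2 ∧ w3 = (x2 ∨ (x2 ∨ x1)) ∧ (x2 ∨ (x2 ∨ (x2 ∨ x1)))
At x1=0, x2=0, x3=0: circuit gives 0, formula gives 0.
At x1=0, x2=1, x3=0: circuit gives 1, formula gives 1.
Agrees on all 8 inputs.

Yes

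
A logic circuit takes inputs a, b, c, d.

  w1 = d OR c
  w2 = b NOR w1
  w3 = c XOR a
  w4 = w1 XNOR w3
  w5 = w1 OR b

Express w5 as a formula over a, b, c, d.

w1 = d OR c
w5 = w1 OR b = (d OR c) OR b

(d OR c) OR b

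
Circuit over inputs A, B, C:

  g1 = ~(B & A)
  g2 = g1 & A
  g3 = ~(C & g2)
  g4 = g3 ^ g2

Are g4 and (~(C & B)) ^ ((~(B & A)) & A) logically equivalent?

No

g1 = ~(B & A)
g2 = g1 & A = (~(B & A)) & A
g3 = ~(C & g2) = ~(C & ((~(B & A)) & A))
g4 = g3 ^ g2 = (~(C & ((~(B & A)) & A))) ^ ((~(B & A)) & A)
At A=0, B=1, C=1: circuit gives 1, formula gives 0.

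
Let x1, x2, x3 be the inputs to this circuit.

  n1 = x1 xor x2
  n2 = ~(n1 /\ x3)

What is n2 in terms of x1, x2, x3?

n1 = x1 xor x2
n2 = ~(n1 /\ x3) = ~((x1 xor x2) /\ x3)

~((x1 xor x2) /\ x3)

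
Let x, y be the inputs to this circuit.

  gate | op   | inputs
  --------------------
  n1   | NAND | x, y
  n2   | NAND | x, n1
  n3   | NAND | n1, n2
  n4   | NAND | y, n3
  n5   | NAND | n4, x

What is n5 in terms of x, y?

(y NAND ((x NAND y) NAND (x NAND (x NAND y)))) NAND x

n1 = x NAND y
n2 = x NAND n1 = x NAND (x NAND y)
n3 = n1 NAND n2 = (x NAND y) NAND (x NAND (x NAND y))
n4 = y NAND n3 = y NAND ((x NAND y) NAND (x NAND (x NAND y)))
n5 = n4 NAND x = (y NAND ((x NAND y) NAND (x NAND (x NAND y)))) NAND x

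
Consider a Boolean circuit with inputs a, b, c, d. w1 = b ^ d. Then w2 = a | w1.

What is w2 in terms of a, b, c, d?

w1 = b ^ d
w2 = a | w1 = a | (b ^ d)

a | (b ^ d)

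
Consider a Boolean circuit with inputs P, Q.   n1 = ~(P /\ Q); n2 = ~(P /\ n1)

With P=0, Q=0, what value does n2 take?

n1 = ~(0 /\ 0) = 1
n2 = ~(0 /\ 1) = 1

1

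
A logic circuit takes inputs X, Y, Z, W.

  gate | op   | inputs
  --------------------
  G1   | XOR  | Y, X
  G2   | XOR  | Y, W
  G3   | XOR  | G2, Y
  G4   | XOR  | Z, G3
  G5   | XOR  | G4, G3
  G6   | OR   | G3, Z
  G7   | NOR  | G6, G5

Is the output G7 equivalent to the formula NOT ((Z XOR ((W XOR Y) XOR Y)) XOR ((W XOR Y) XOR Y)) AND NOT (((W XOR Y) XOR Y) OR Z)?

G2 = Y XOR W
G3 = G2 XOR Y = (Y XOR W) XOR Y
G4 = Z XOR G3 = Z XOR ((Y XOR W) XOR Y)
G5 = G4 XOR G3 = (Z XOR ((Y XOR W) XOR Y)) XOR ((Y XOR W) XOR Y)
G6 = G3 OR Z = ((Y XOR W) XOR Y) OR Z
G7 = G6 NOR G5 = (((Y XOR W) XOR Y) OR Z) NOR ((Z XOR ((Y XOR W) XOR Y)) XOR ((Y XOR W) XOR Y))
At X=0, Y=0, Z=0, W=1: circuit gives 0, formula gives 0.
At X=0, Y=0, Z=0, W=0: circuit gives 1, formula gives 1.
Agrees on all 16 inputs.

Yes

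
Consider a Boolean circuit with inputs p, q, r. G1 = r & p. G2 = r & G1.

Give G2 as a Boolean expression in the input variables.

G1 = r & p
G2 = r & G1 = r & (r & p)

r & (r & p)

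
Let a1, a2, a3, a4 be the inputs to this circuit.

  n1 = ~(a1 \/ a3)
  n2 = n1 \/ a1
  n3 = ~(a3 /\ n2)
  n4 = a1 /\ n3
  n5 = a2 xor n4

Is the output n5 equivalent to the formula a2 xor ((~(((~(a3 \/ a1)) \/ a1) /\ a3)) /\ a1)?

Yes

n1 = ~(a1 \/ a3)
n2 = n1 \/ a1 = (~(a1 \/ a3)) \/ a1
n3 = ~(a3 /\ n2) = ~(a3 /\ ((~(a1 \/ a3)) \/ a1))
n4 = a1 /\ n3 = a1 /\ (~(a3 /\ ((~(a1 \/ a3)) \/ a1)))
n5 = a2 xor n4 = a2 xor (a1 /\ (~(a3 /\ ((~(a1 \/ a3)) \/ a1))))
At a1=0, a2=0, a3=0, a4=0: circuit gives 0, formula gives 0.
At a1=0, a2=1, a3=0, a4=0: circuit gives 1, formula gives 1.
Agrees on all 16 inputs.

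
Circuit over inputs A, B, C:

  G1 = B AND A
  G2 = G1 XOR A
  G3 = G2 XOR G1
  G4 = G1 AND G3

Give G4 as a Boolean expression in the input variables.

(B AND A) AND (((B AND A) XOR A) XOR (B AND A))

G1 = B AND A
G2 = G1 XOR A = (B AND A) XOR A
G3 = G2 XOR G1 = ((B AND A) XOR A) XOR (B AND A)
G4 = G1 AND G3 = (B AND A) AND (((B AND A) XOR A) XOR (B AND A))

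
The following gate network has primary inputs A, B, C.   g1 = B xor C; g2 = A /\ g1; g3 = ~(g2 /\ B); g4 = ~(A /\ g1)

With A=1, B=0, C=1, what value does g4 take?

0

g1 = 0 xor 1 = 1
g4 = ~(1 /\ 1) = 0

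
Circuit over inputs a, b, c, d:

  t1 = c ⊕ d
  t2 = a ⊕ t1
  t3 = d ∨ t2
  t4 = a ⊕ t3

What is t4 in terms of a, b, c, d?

t1 = c ⊕ d
t2 = a ⊕ t1 = a ⊕ (c ⊕ d)
t3 = d ∨ t2 = d ∨ (a ⊕ (c ⊕ d))
t4 = a ⊕ t3 = a ⊕ (d ∨ (a ⊕ (c ⊕ d)))

a ⊕ (d ∨ (a ⊕ (c ⊕ d)))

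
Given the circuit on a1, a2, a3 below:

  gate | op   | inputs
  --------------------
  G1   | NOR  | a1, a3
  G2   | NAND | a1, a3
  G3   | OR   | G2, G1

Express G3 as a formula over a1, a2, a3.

(a1 NAND a3) OR (a1 NOR a3)

G1 = a1 NOR a3
G2 = a1 NAND a3
G3 = G2 OR G1 = (a1 NAND a3) OR (a1 NOR a3)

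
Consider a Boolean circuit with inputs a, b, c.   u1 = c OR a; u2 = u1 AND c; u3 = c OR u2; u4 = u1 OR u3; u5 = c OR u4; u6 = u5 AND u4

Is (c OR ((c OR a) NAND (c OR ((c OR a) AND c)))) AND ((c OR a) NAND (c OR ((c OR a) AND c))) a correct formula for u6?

No

u1 = c OR a
u2 = u1 AND c = (c OR a) AND c
u3 = c OR u2 = c OR ((c OR a) AND c)
u4 = u1 OR u3 = (c OR a) OR (c OR ((c OR a) AND c))
u5 = c OR u4 = c OR ((c OR a) OR (c OR ((c OR a) AND c)))
u6 = u5 AND u4 = (c OR ((c OR a) OR (c OR ((c OR a) AND c)))) AND ((c OR a) OR (c OR ((c OR a) AND c)))
At a=0, b=0, c=0: circuit gives 0, formula gives 1.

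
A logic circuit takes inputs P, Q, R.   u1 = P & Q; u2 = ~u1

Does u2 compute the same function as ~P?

No

u1 = P & Q
u2 = ~u1 = ~(P & Q)
At P=1, Q=0, R=0: circuit gives 1, formula gives 0.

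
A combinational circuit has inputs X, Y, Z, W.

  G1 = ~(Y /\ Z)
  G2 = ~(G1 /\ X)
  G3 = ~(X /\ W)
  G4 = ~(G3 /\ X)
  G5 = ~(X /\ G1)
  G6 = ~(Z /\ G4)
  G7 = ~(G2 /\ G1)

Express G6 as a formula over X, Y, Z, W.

~(Z /\ (~((~(X /\ W)) /\ X)))

G3 = ~(X /\ W)
G4 = ~(G3 /\ X) = ~((~(X /\ W)) /\ X)
G6 = ~(Z /\ G4) = ~(Z /\ (~((~(X /\ W)) /\ X)))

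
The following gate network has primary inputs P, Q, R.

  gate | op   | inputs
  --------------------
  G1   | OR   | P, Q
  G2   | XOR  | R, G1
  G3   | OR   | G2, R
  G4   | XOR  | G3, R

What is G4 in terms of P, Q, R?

G1 = P OR Q
G2 = R XOR G1 = R XOR (P OR Q)
G3 = G2 OR R = (R XOR (P OR Q)) OR R
G4 = G3 XOR R = ((R XOR (P OR Q)) OR R) XOR R

((R XOR (P OR Q)) OR R) XOR R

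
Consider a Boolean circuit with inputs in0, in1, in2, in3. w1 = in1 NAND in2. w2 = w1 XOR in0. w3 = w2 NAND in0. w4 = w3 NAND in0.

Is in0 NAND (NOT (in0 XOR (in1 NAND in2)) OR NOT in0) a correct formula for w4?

Yes

w1 = in1 NAND in2
w2 = w1 XOR in0 = (in1 NAND in2) XOR in0
w3 = w2 NAND in0 = ((in1 NAND in2) XOR in0) NAND in0
w4 = w3 NAND in0 = (((in1 NAND in2) XOR in0) NAND in0) NAND in0
At in0=1, in1=0, in2=0, in3=0: circuit gives 0, formula gives 0.
At in0=0, in1=0, in2=0, in3=0: circuit gives 1, formula gives 1.
Agrees on all 16 inputs.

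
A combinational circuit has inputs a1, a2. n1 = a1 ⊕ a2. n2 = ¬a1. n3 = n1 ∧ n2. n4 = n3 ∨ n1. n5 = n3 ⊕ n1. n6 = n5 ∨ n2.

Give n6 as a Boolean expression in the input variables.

n1 = a1 ⊕ a2
n2 = ¬a1
n3 = n1 ∧ n2 = (a1 ⊕ a2) ∧ ¬a1
n5 = n3 ⊕ n1 = ((a1 ⊕ a2) ∧ ¬a1) ⊕ (a1 ⊕ a2)
n6 = n5 ∨ n2 = (((a1 ⊕ a2) ∧ ¬a1) ⊕ (a1 ⊕ a2)) ∨ ¬a1

(((a1 ⊕ a2) ∧ ¬a1) ⊕ (a1 ⊕ a2)) ∨ ¬a1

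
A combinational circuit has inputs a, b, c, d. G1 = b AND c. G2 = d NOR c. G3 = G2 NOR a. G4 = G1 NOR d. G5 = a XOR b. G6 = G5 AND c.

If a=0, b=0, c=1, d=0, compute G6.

G5 = 0 XOR 0 = 0
G6 = 0 AND 1 = 0

0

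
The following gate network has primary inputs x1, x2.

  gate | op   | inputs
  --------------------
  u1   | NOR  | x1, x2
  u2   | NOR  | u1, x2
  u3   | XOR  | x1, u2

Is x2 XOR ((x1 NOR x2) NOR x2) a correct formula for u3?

No

u1 = x1 NOR x2
u2 = u1 NOR x2 = (x1 NOR x2) NOR x2
u3 = x1 XOR u2 = x1 XOR ((x1 NOR x2) NOR x2)
At x1=0, x2=1: circuit gives 0, formula gives 1.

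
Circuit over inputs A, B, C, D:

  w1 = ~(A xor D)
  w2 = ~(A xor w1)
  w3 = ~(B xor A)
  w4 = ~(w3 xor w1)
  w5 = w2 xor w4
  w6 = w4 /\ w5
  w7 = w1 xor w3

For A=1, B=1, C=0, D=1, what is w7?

w1 = ~(1 xor 1) = 1
w3 = ~(1 xor 1) = 1
w7 = 1 xor 1 = 0

0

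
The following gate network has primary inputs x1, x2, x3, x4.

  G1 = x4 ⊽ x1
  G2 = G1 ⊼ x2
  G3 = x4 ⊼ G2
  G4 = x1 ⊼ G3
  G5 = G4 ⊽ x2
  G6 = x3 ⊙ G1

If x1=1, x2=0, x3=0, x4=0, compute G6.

1

G1 = 0 ⊽ 1 = 0
G6 = 0 ⊙ 0 = 1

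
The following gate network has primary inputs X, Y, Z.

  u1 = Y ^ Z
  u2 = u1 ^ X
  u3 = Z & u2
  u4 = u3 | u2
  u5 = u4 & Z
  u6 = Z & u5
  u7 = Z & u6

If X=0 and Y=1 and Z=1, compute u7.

0

u1 = 1 ^ 1 = 0
u2 = 0 ^ 0 = 0
u3 = 1 & 0 = 0
u4 = 0 | 0 = 0
u5 = 0 & 1 = 0
u6 = 1 & 0 = 0
u7 = 1 & 0 = 0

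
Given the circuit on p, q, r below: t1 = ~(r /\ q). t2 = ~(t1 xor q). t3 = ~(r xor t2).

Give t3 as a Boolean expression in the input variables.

~(r xor (~((~(r /\ q)) xor q)))

t1 = ~(r /\ q)
t2 = ~(t1 xor q) = ~((~(r /\ q)) xor q)
t3 = ~(r xor t2) = ~(r xor (~((~(r /\ q)) xor q)))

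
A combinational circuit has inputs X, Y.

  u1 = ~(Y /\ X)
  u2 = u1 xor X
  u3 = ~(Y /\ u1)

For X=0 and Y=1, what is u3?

0

u1 = ~(1 /\ 0) = 1
u3 = ~(1 /\ 1) = 0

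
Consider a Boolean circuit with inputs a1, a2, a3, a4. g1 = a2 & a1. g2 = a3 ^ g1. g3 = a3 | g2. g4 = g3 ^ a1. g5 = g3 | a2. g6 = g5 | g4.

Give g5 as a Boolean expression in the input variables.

g1 = a2 & a1
g2 = a3 ^ g1 = a3 ^ (a2 & a1)
g3 = a3 | g2 = a3 | (a3 ^ (a2 & a1))
g5 = g3 | a2 = (a3 | (a3 ^ (a2 & a1))) | a2

(a3 | (a3 ^ (a2 & a1))) | a2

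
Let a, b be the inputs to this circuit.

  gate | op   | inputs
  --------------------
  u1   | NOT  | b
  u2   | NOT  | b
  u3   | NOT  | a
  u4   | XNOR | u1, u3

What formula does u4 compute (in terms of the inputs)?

NOT b XNOR NOT a

u1 = NOT b
u3 = NOT a
u4 = u1 XNOR u3 = NOT b XNOR NOT a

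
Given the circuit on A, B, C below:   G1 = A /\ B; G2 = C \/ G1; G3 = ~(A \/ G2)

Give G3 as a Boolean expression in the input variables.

~(A \/ (C \/ (A /\ B)))

G1 = A /\ B
G2 = C \/ G1 = C \/ (A /\ B)
G3 = ~(A \/ G2) = ~(A \/ (C \/ (A /\ B)))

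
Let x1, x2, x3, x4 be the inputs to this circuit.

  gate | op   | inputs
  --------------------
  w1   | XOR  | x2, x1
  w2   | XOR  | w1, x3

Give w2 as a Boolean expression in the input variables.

w1 = x2 XOR x1
w2 = w1 XOR x3 = (x2 XOR x1) XOR x3

(x2 XOR x1) XOR x3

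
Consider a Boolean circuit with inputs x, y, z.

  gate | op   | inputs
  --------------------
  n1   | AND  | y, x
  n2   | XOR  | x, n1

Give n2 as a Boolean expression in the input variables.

x XOR (y AND x)

n1 = y AND x
n2 = x XOR n1 = x XOR (y AND x)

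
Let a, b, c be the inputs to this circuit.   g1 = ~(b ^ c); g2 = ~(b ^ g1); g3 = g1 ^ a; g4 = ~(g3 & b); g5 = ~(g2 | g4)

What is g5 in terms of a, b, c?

g1 = ~(b ^ c)
g2 = ~(b ^ g1) = ~(b ^ (~(b ^ c)))
g3 = g1 ^ a = (~(b ^ c)) ^ a
g4 = ~(g3 & b) = ~(((~(b ^ c)) ^ a) & b)
g5 = ~(g2 | g4) = ~((~(b ^ (~(b ^ c)))) | (~(((~(b ^ c)) ^ a) & b)))

~((~(b ^ (~(b ^ c)))) | (~(((~(b ^ c)) ^ a) & b)))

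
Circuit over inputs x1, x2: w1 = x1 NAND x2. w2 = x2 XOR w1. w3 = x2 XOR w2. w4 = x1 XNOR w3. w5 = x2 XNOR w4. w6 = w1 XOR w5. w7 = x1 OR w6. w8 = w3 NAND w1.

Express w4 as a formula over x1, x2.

x1 XNOR (x2 XOR (x2 XOR (x1 NAND x2)))

w1 = x1 NAND x2
w2 = x2 XOR w1 = x2 XOR (x1 NAND x2)
w3 = x2 XOR w2 = x2 XOR (x2 XOR (x1 NAND x2))
w4 = x1 XNOR w3 = x1 XNOR (x2 XOR (x2 XOR (x1 NAND x2)))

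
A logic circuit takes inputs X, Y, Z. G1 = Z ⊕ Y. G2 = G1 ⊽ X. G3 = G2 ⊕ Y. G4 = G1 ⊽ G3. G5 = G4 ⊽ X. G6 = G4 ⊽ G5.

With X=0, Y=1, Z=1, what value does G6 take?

G1 = 1 ⊕ 1 = 0
G2 = 0 ⊽ 0 = 1
G3 = 1 ⊕ 1 = 0
G4 = 0 ⊽ 0 = 1
G5 = 1 ⊽ 0 = 0
G6 = 1 ⊽ 0 = 0

0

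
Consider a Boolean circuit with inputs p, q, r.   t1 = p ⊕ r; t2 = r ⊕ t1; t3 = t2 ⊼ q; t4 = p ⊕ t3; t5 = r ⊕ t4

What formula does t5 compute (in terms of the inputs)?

t1 = p ⊕ r
t2 = r ⊕ t1 = r ⊕ (p ⊕ r)
t3 = t2 ⊼ q = (r ⊕ (p ⊕ r)) ⊼ q
t4 = p ⊕ t3 = p ⊕ ((r ⊕ (p ⊕ r)) ⊼ q)
t5 = r ⊕ t4 = r ⊕ (p ⊕ ((r ⊕ (p ⊕ r)) ⊼ q))

r ⊕ (p ⊕ ((r ⊕ (p ⊕ r)) ⊼ q))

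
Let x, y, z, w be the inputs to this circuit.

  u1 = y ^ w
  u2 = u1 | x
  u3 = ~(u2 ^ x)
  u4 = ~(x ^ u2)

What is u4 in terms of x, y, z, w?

~(x ^ ((y ^ w) | x))

u1 = y ^ w
u2 = u1 | x = (y ^ w) | x
u4 = ~(x ^ u2) = ~(x ^ ((y ^ w) | x))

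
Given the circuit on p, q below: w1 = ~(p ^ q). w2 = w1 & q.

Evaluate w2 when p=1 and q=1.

1

w1 = ~(1 ^ 1) = 1
w2 = 1 & 1 = 1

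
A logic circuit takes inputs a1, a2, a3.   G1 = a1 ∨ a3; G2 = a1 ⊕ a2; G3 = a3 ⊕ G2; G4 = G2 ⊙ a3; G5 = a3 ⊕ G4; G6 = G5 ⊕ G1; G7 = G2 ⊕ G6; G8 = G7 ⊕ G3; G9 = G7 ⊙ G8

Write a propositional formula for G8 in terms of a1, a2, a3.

G1 = a1 ∨ a3
G2 = a1 ⊕ a2
G3 = a3 ⊕ G2 = a3 ⊕ (a1 ⊕ a2)
G4 = G2 ⊙ a3 = (a1 ⊕ a2) ⊙ a3
G5 = a3 ⊕ G4 = a3 ⊕ ((a1 ⊕ a2) ⊙ a3)
G6 = G5 ⊕ G1 = (a3 ⊕ ((a1 ⊕ a2) ⊙ a3)) ⊕ (a1 ∨ a3)
G7 = G2 ⊕ G6 = (a1 ⊕ a2) ⊕ ((a3 ⊕ ((a1 ⊕ a2) ⊙ a3)) ⊕ (a1 ∨ a3))
G8 = G7 ⊕ G3 = ((a1 ⊕ a2) ⊕ ((a3 ⊕ ((a1 ⊕ a2) ⊙ a3)) ⊕ (a1 ∨ a3))) ⊕ (a3 ⊕ (a1 ⊕ a2))

((a1 ⊕ a2) ⊕ ((a3 ⊕ ((a1 ⊕ a2) ⊙ a3)) ⊕ (a1 ∨ a3))) ⊕ (a3 ⊕ (a1 ⊕ a2))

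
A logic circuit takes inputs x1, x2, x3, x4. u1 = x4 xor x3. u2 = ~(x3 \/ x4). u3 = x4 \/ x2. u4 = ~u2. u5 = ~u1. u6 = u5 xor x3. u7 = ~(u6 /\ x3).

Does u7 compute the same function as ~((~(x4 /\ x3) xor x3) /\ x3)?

No

u1 = x4 xor x3
u5 = ~u1 = ~(x4 xor x3)
u6 = u5 xor x3 = ~(x4 xor x3) xor x3
u7 = ~(u6 /\ x3) = ~((~(x4 xor x3) xor x3) /\ x3)
At x1=0, x2=0, x3=1, x4=0: circuit gives 0, formula gives 1.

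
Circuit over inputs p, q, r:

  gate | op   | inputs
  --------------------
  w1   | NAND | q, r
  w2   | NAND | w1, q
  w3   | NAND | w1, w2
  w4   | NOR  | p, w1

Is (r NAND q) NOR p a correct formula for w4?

w1 = q NAND r
w4 = p NOR w1 = p NOR (q NAND r)
At p=0, q=0, r=0: circuit gives 0, formula gives 0.
At p=0, q=1, r=1: circuit gives 1, formula gives 1.
Agrees on all 8 inputs.

Yes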